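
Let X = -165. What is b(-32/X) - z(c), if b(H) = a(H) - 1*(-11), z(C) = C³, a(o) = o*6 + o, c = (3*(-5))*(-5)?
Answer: -69607336/165 ≈ -4.2186e+5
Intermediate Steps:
c = 75 (c = -15*(-5) = 75)
a(o) = 7*o (a(o) = 6*o + o = 7*o)
b(H) = 11 + 7*H (b(H) = 7*H - 1*(-11) = 7*H + 11 = 11 + 7*H)
b(-32/X) - z(c) = (11 + 7*(-32/(-165))) - 1*75³ = (11 + 7*(-32*(-1/165))) - 1*421875 = (11 + 7*(32/165)) - 421875 = (11 + 224/165) - 421875 = 2039/165 - 421875 = -69607336/165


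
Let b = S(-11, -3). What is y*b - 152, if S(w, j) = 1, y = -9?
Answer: -161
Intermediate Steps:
b = 1
y*b - 152 = -9*1 - 152 = -9 - 152 = -161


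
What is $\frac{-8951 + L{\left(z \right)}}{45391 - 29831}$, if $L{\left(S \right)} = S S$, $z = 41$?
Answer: $- \frac{727}{1556} \approx -0.46722$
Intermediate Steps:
$L{\left(S \right)} = S^{2}$
$\frac{-8951 + L{\left(z \right)}}{45391 - 29831} = \frac{-8951 + 41^{2}}{45391 - 29831} = \frac{-8951 + 1681}{15560} = \left(-7270\right) \frac{1}{15560} = - \frac{727}{1556}$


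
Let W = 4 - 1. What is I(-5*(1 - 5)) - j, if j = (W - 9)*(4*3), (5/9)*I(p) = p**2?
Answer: 792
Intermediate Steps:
W = 3
I(p) = 9*p**2/5
j = -72 (j = (3 - 9)*(4*3) = -6*12 = -72)
I(-5*(1 - 5)) - j = 9*(-5*(1 - 5))**2/5 - 1*(-72) = 9*(-5*(-4))**2/5 + 72 = (9/5)*20**2 + 72 = (9/5)*400 + 72 = 720 + 72 = 792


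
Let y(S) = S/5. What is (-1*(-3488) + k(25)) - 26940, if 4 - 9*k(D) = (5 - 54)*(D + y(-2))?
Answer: -1049293/45 ≈ -23318.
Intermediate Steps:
y(S) = S/5 (y(S) = S*(1/5) = S/5)
k(D) = -26/15 + 49*D/9 (k(D) = 4/9 - (5 - 54)*(D + (1/5)*(-2))/9 = 4/9 - (-49)*(D - 2/5)/9 = 4/9 - (-49)*(-2/5 + D)/9 = 4/9 - (98/5 - 49*D)/9 = 4/9 + (-98/45 + 49*D/9) = -26/15 + 49*D/9)
(-1*(-3488) + k(25)) - 26940 = (-1*(-3488) + (-26/15 + (49/9)*25)) - 26940 = (3488 + (-26/15 + 1225/9)) - 26940 = (3488 + 6047/45) - 26940 = 163007/45 - 26940 = -1049293/45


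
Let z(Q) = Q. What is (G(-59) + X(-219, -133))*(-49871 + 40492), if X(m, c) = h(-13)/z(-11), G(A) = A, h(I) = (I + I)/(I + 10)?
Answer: 18504767/33 ≈ 5.6075e+5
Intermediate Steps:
h(I) = 2*I/(10 + I) (h(I) = (2*I)/(10 + I) = 2*I/(10 + I))
X(m, c) = -26/33 (X(m, c) = (2*(-13)/(10 - 13))/(-11) = (2*(-13)/(-3))*(-1/11) = (2*(-13)*(-⅓))*(-1/11) = (26/3)*(-1/11) = -26/33)
(G(-59) + X(-219, -133))*(-49871 + 40492) = (-59 - 26/33)*(-49871 + 40492) = -1973/33*(-9379) = 18504767/33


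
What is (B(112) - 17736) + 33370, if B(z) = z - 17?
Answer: 15729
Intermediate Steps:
B(z) = -17 + z
(B(112) - 17736) + 33370 = ((-17 + 112) - 17736) + 33370 = (95 - 17736) + 33370 = -17641 + 33370 = 15729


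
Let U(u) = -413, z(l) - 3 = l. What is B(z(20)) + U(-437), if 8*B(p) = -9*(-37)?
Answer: -2971/8 ≈ -371.38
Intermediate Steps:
z(l) = 3 + l
B(p) = 333/8 (B(p) = (-9*(-37))/8 = (1/8)*333 = 333/8)
B(z(20)) + U(-437) = 333/8 - 413 = -2971/8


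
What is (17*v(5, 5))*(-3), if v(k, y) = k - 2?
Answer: -153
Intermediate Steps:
v(k, y) = -2 + k
(17*v(5, 5))*(-3) = (17*(-2 + 5))*(-3) = (17*3)*(-3) = 51*(-3) = -153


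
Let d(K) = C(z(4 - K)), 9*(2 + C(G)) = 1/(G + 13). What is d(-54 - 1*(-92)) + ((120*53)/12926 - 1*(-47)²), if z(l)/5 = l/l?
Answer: -2314408643/1047006 ≈ -2210.5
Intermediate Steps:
z(l) = 5 (z(l) = 5*(l/l) = 5*1 = 5)
C(G) = -2 + 1/(9*(13 + G)) (C(G) = -2 + 1/(9*(G + 13)) = -2 + 1/(9*(13 + G)))
d(K) = -323/162 (d(K) = (-233 - 18*5)/(9*(13 + 5)) = (⅑)*(-233 - 90)/18 = (⅑)*(1/18)*(-323) = -323/162)
d(-54 - 1*(-92)) + ((120*53)/12926 - 1*(-47)²) = -323/162 + ((120*53)/12926 - 1*(-47)²) = -323/162 + (6360*(1/12926) - 1*2209) = -323/162 + (3180/6463 - 2209) = -323/162 - 14273587/6463 = -2314408643/1047006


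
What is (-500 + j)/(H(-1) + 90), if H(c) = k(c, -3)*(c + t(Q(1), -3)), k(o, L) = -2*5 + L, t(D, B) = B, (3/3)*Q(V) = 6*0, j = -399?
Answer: -899/142 ≈ -6.3310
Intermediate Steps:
Q(V) = 0 (Q(V) = 6*0 = 0)
k(o, L) = -10 + L
H(c) = 39 - 13*c (H(c) = (-10 - 3)*(c - 3) = -13*(-3 + c) = 39 - 13*c)
(-500 + j)/(H(-1) + 90) = (-500 - 399)/((39 - 13*(-1)) + 90) = -899/((39 + 13) + 90) = -899/(52 + 90) = -899/142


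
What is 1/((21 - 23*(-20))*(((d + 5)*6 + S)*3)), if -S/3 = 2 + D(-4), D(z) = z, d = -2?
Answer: 1/34632 ≈ 2.8875e-5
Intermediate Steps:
S = 6 (S = -3*(2 - 4) = -3*(-2) = 6)
1/((21 - 23*(-20))*(((d + 5)*6 + S)*3)) = 1/((21 - 23*(-20))*(((-2 + 5)*6 + 6)*3)) = 1/((21 + 460)*((3*6 + 6)*3)) = 1/(481*((18 + 6)*3)) = 1/(481*(24*3)) = 1/(481*72) = 1/34632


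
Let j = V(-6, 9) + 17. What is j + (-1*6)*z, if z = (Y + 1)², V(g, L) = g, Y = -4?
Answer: -43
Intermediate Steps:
j = 11 (j = -6 + 17 = 11)
z = 9 (z = (-4 + 1)² = (-3)² = 9)
j + (-1*6)*z = 11 - 1*6*9 = 11 - 6*9 = 11 - 54 = -43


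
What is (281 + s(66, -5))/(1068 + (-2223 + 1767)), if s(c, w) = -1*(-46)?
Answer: 109/204 ≈ 0.53431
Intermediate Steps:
s(c, w) = 46
(281 + s(66, -5))/(1068 + (-2223 + 1767)) = (281 + 46)/(1068 + (-2223 + 1767)) = 327/(1068 - 456) = 327/612 = 327*(1/612) = 109/204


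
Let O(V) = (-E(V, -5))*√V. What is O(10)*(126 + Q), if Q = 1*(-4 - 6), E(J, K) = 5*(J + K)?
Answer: -2900*√10 ≈ -9170.6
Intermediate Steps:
E(J, K) = 5*J + 5*K
O(V) = √V*(25 - 5*V) (O(V) = (-(5*V + 5*(-5)))*√V = (-(5*V - 25))*√V = (-(-25 + 5*V))*√V = (25 - 5*V)*√V = √V*(25 - 5*V))
Q = -10 (Q = 1*(-10) = -10)
O(10)*(126 + Q) = (5*√10*(5 - 1*10))*(126 - 10) = (5*√10*(5 - 10))*116 = (5*√10*(-5))*116 = -25*√10*116 = -2900*√10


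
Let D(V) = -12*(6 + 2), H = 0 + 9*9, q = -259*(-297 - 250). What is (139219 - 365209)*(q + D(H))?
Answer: -31994986230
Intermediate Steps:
q = 141673 (q = -259*(-547) = 141673)
H = 81 (H = 0 + 81 = 81)
D(V) = -96 (D(V) = -12*8 = -96)
(139219 - 365209)*(q + D(H)) = (139219 - 365209)*(141673 - 96) = -225990*141577 = -31994986230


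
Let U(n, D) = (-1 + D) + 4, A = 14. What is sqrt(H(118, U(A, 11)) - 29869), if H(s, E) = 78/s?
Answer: 2*I*sqrt(25992922)/59 ≈ 172.82*I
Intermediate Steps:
U(n, D) = 3 + D
sqrt(H(118, U(A, 11)) - 29869) = sqrt(78/118 - 29869) = sqrt(78*(1/118) - 29869) = sqrt(39/59 - 29869) = sqrt(-1762232/59) = 2*I*sqrt(25992922)/59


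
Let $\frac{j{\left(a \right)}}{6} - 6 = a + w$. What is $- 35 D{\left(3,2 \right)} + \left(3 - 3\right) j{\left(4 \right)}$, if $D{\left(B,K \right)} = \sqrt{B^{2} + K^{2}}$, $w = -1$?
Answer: $- 35 \sqrt{13} \approx -126.19$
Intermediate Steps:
$j{\left(a \right)} = 30 + 6 a$ ($j{\left(a \right)} = 36 + 6 \left(a - 1\right) = 36 + 6 \left(-1 + a\right) = 36 + \left(-6 + 6 a\right) = 30 + 6 a$)
$- 35 D{\left(3,2 \right)} + \left(3 - 3\right) j{\left(4 \right)} = - 35 \sqrt{3^{2} + 2^{2}} + \left(3 - 3\right) \left(30 + 6 \cdot 4\right) = - 35 \sqrt{9 + 4} + 0 \left(30 + 24\right) = - 35 \sqrt{13} + 0 \cdot 54 = - 35 \sqrt{13} + 0 = - 35 \sqrt{13}$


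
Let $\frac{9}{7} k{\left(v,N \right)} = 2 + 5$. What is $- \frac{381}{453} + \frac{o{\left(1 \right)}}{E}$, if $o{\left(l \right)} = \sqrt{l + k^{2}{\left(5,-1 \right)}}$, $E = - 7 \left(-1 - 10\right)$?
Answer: $- \frac{127}{151} + \frac{\sqrt{2482}}{693} \approx -0.76917$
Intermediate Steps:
$k{\left(v,N \right)} = \frac{49}{9}$ ($k{\left(v,N \right)} = \frac{7 \left(2 + 5\right)}{9} = \frac{7}{9} \cdot 7 = \frac{49}{9}$)
$E = 77$ ($E = \left(-7\right) \left(-11\right) = 77$)
$o{\left(l \right)} = \sqrt{\frac{2401}{81} + l}$ ($o{\left(l \right)} = \sqrt{l + \left(\frac{49}{9}\right)^{2}} = \sqrt{l + \frac{2401}{81}} = \sqrt{\frac{2401}{81} + l}$)
$- \frac{381}{453} + \frac{o{\left(1 \right)}}{E} = - \frac{381}{453} + \frac{\frac{1}{9} \sqrt{2401 + 81 \cdot 1}}{77} = \left(-381\right) \frac{1}{453} + \frac{\sqrt{2401 + 81}}{9} \cdot \frac{1}{77} = - \frac{127}{151} + \frac{\sqrt{2482}}{9} \cdot \frac{1}{77} = - \frac{127}{151} + \frac{\sqrt{2482}}{693}$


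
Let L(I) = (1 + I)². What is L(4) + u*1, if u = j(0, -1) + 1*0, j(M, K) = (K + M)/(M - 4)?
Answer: 101/4 ≈ 25.250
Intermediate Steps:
j(M, K) = (K + M)/(-4 + M)
u = ¼ (u = (-1 + 0)/(-4 + 0) + 1*0 = -1/(-4) + 0 = -¼*(-1) + 0 = ¼ + 0 = ¼ ≈ 0.25000)
L(4) + u*1 = (1 + 4)² + (¼)*1 = 5² + ¼ = 25 + ¼ = 101/4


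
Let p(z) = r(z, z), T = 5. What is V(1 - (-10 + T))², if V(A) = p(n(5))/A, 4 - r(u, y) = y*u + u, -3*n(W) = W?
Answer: 169/729 ≈ 0.23182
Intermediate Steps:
n(W) = -W/3
r(u, y) = 4 - u - u*y (r(u, y) = 4 - (y*u + u) = 4 - (u*y + u) = 4 - (u + u*y) = 4 + (-u - u*y) = 4 - u - u*y)
p(z) = 4 - z - z² (p(z) = 4 - z - z*z = 4 - z - z²)
V(A) = 26/(9*A) (V(A) = (4 - (-1)*5/3 - (-⅓*5)²)/A = (4 - 1*(-5/3) - (-5/3)²)/A = (4 + 5/3 - 1*25/9)/A = (4 + 5/3 - 25/9)/A = 26/(9*A))
V(1 - (-10 + T))² = (26/(9*(1 - (-10 + 5))))² = (26/(9*(1 - 1*(-5))))² = (26/(9*(1 + 5)))² = ((26/9)/6)² = ((26/9)*(⅙))² = (13/27)² = 169/729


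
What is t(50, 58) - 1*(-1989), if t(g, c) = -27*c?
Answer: 423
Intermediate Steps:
t(50, 58) - 1*(-1989) = -27*58 - 1*(-1989) = -1566 + 1989 = 423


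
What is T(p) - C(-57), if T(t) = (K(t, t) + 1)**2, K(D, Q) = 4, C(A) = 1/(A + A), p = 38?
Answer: 2851/114 ≈ 25.009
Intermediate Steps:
C(A) = 1/(2*A)
T(t) = 25 (T(t) = (4 + 1)**2 = 5**2 = 25)
T(p) - C(-57) = 25 - 1/(2*(-57)) = 25 - (-1)/(2*57) = 25 - 1*(-1/114) = 25 + 1/114 = 2851/114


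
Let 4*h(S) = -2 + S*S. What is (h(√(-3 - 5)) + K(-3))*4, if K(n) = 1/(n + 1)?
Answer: -12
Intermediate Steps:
h(S) = -½ + S²/4 (h(S) = (-2 + S*S)/4 = (-2 + S²)/4 = -½ + S²/4)
K(n) = 1/(1 + n)
(h(√(-3 - 5)) + K(-3))*4 = ((-½ + (√(-3 - 5))²/4) + 1/(1 - 3))*4 = ((-½ + (√(-8))²/4) + 1/(-2))*4 = ((-½ + (2*I*√2)²/4) - ½)*4 = ((-½ + (¼)*(-8)) - ½)*4 = ((-½ - 2) - ½)*4 = (-5/2 - ½)*4 = -3*4 = -12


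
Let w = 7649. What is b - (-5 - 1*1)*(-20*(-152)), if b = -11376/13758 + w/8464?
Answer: 354002535893/19407952 ≈ 18240.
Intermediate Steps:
b = 1491413/19407952 (b = -11376/13758 + 7649/8464 = -11376*1/13758 + 7649*(1/8464) = -1896/2293 + 7649/8464 = 1491413/19407952 ≈ 0.076845)
b - (-5 - 1*1)*(-20*(-152)) = 1491413/19407952 - (-5 - 1*1)*(-20*(-152)) = 1491413/19407952 - (-5 - 1)*3040 = 1491413/19407952 - (-6)*3040 = 1491413/19407952 - 1*(-18240) = 1491413/19407952 + 18240 = 354002535893/19407952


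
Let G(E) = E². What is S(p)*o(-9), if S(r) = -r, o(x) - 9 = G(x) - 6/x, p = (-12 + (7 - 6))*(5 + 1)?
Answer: 5984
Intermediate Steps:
p = -66 (p = (-12 + 1)*6 = -11*6 = -66)
o(x) = 9 + x² - 6/x (o(x) = 9 + (x² - 6/x) = 9 + x² - 6/x)
S(p)*o(-9) = (-1*(-66))*(9 + (-9)² - 6/(-9)) = 66*(9 + 81 - 6*(-⅑)) = 66*(9 + 81 + ⅔) = 66*(272/3) = 5984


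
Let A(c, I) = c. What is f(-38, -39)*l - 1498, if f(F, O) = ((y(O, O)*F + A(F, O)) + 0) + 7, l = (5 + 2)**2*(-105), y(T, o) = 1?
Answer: 353507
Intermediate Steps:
l = -5145 (l = 7**2*(-105) = 49*(-105) = -5145)
f(F, O) = 7 + 2*F (f(F, O) = ((1*F + F) + 0) + 7 = ((F + F) + 0) + 7 = (2*F + 0) + 7 = 2*F + 7 = 7 + 2*F)
f(-38, -39)*l - 1498 = (7 + 2*(-38))*(-5145) - 1498 = (7 - 76)*(-5145) - 1498 = -69*(-5145) - 1498 = 355005 - 1498 = 353507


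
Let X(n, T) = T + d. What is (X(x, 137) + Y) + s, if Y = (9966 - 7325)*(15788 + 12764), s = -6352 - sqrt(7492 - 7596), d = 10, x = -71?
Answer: 75399627 - 2*I*sqrt(26) ≈ 7.54e+7 - 10.198*I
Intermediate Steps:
s = -6352 - 2*I*sqrt(26) (s = -6352 - sqrt(-104) = -6352 - 2*I*sqrt(26) ≈ -6352.0 - 10.198*I)
X(n, T) = 10 + T (X(n, T) = T + 10 = 10 + T)
Y = 75405832 (Y = 2641*28552 = 75405832)
(X(x, 137) + Y) + s = ((10 + 137) + 75405832) + (-6352 - 2*I*sqrt(26)) = (147 + 75405832) + (-6352 - 2*I*sqrt(26)) = 75405979 + (-6352 - 2*I*sqrt(26)) = 75399627 - 2*I*sqrt(26)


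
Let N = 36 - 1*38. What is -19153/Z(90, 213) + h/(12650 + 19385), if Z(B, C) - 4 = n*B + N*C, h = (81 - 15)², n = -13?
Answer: 620501107/50999720 ≈ 12.167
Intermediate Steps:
N = -2 (N = 36 - 38 = -2)
h = 4356 (h = 66² = 4356)
Z(B, C) = 4 - 13*B - 2*C (Z(B, C) = 4 + (-13*B - 2*C) = 4 - 13*B - 2*C)
-19153/Z(90, 213) + h/(12650 + 19385) = -19153/(4 - 13*90 - 2*213) + 4356/(12650 + 19385) = -19153/(4 - 1170 - 426) + 4356/32035 = -19153/(-1592) + 4356*(1/32035) = -19153*(-1/1592) + 4356/32035 = 19153/1592 + 4356/32035 = 620501107/50999720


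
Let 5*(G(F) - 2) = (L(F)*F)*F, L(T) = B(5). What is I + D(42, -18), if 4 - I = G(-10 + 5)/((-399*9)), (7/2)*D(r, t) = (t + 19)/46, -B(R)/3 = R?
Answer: 329206/82593 ≈ 3.9859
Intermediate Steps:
B(R) = -3*R
L(T) = -15 (L(T) = -3*5 = -15)
G(F) = 2 - 3*F² (G(F) = 2 + ((-15*F)*F)/5 = 2 + (-15*F²)/5 = 2 - 3*F²)
D(r, t) = 19/161 + t/161 (D(r, t) = 2*((t + 19)/46)/7 = 2*((19 + t)*(1/46))/7 = 2*(19/46 + t/46)/7 = 19/161 + t/161)
I = 14291/3591 (I = 4 - (2 - 3*(-10 + 5)²)/((-399*9)) = 4 - (2 - 3*(-5)²)/(-3591) = 4 - (2 - 3*25)*(-1)/3591 = 4 - (2 - 75)*(-1)/3591 = 4 - (-73)*(-1)/3591 = 4 - 1*73/3591 = 4 - 73/3591 = 14291/3591 ≈ 3.9797)
I + D(42, -18) = 14291/3591 + (19/161 + (1/161)*(-18)) = 14291/3591 + (19/161 - 18/161) = 14291/3591 + 1/161 = 329206/82593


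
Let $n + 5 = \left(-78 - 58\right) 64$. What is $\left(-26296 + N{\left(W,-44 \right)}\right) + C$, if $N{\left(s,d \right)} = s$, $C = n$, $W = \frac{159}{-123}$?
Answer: $- \frac{1435258}{41} \approx -35006.0$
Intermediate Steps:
$W = - \frac{53}{41}$ ($W = 159 \left(- \frac{1}{123}\right) = - \frac{53}{41} \approx -1.2927$)
$n = -8709$ ($n = -5 + \left(-78 - 58\right) 64 = -5 - 8704 = -8709$)
$C = -8709$
$\left(-26296 + N{\left(W,-44 \right)}\right) + C = \left(-26296 - \frac{53}{41}\right) - 8709 = - \frac{1078189}{41} - 8709 = - \frac{1435258}{41}$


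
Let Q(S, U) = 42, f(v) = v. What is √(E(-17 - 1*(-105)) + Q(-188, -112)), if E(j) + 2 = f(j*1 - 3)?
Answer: 5*√5 ≈ 11.180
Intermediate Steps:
E(j) = -5 + j (E(j) = -2 + (j*1 - 3) = -2 + (j - 3) = -2 + (-3 + j) = -5 + j)
√(E(-17 - 1*(-105)) + Q(-188, -112)) = √((-5 + (-17 - 1*(-105))) + 42) = √((-5 + (-17 + 105)) + 42) = √((-5 + 88) + 42) = √(83 + 42) = √125 = 5*√5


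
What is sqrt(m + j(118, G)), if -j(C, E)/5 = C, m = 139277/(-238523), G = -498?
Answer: 3*I*sqrt(3733357941109)/238523 ≈ 24.302*I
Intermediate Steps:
m = -139277/238523 (m = 139277*(-1/238523) = -139277/238523 ≈ -0.58391)
j(C, E) = -5*C
sqrt(m + j(118, G)) = sqrt(-139277/238523 - 5*118) = sqrt(-139277/238523 - 590) = sqrt(-140867847/238523) = 3*I*sqrt(3733357941109)/238523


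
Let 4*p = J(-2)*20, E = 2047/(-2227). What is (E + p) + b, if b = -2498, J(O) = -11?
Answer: -5687578/2227 ≈ -2553.9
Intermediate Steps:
E = -2047/2227 (E = 2047*(-1/2227) = -2047/2227 ≈ -0.91917)
p = -55 (p = (-11*20)/4 = (1/4)*(-220) = -55)
(E + p) + b = (-2047/2227 - 55) - 2498 = -124532/2227 - 2498 = -5687578/2227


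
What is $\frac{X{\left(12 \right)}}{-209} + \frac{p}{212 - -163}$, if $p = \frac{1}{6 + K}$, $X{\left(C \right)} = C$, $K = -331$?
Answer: $- \frac{1462709}{25471875} \approx -0.057424$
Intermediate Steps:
$p = - \frac{1}{325}$ ($p = \frac{1}{6 - 331} = \frac{1}{-325} = - \frac{1}{325} \approx -0.0030769$)
$\frac{X{\left(12 \right)}}{-209} + \frac{p}{212 - -163} = \frac{12}{-209} - \frac{1}{325 \left(212 - -163\right)} = 12 \left(- \frac{1}{209}\right) - \frac{1}{325 \left(212 + 163\right)} = - \frac{12}{209} - \frac{1}{325 \cdot 375} = - \frac{12}{209} - \frac{1}{121875} = - \frac{1462709}{25471875}$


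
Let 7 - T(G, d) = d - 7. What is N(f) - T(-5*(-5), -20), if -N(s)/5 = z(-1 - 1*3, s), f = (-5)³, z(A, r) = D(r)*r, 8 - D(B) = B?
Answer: 83091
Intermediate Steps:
T(G, d) = 14 - d (T(G, d) = 7 - (d - 7) = 7 - (-7 + d) = 7 + (7 - d) = 14 - d)
D(B) = 8 - B
z(A, r) = r*(8 - r) (z(A, r) = (8 - r)*r = r*(8 - r))
f = -125
N(s) = -5*s*(8 - s)
N(f) - T(-5*(-5), -20) = 5*(-125)*(-8 - 125) - (14 - 1*(-20)) = 5*(-125)*(-133) - (14 + 20) = 83125 - 1*34 = 83125 - 34 = 83091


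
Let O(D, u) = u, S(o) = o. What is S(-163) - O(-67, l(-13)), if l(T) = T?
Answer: -150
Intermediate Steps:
S(-163) - O(-67, l(-13)) = -163 - 1*(-13) = -163 + 13 = -150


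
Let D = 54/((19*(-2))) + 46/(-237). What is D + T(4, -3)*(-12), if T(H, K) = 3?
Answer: -169381/4503 ≈ -37.615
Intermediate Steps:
D = -7273/4503 (D = 54/(-38) + 46*(-1/237) = 54*(-1/38) - 46/237 = -27/19 - 46/237 = -7273/4503 ≈ -1.6151)
D + T(4, -3)*(-12) = -7273/4503 + 3*(-12) = -7273/4503 - 36 = -169381/4503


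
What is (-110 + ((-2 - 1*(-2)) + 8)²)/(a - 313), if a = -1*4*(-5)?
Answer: 46/293 ≈ 0.15700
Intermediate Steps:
a = 20 (a = -4*(-5) = 20)
(-110 + ((-2 - 1*(-2)) + 8)²)/(a - 313) = (-110 + ((-2 - 1*(-2)) + 8)²)/(20 - 313) = (-110 + ((-2 + 2) + 8)²)/(-293) = (-110 + (0 + 8)²)*(-1/293) = (-110 + 8²)*(-1/293) = (-110 + 64)*(-1/293) = -46*(-1/293) = 46/293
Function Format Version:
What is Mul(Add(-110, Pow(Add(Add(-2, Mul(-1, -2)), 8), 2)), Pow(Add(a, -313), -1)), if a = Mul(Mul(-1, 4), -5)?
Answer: Rational(46, 293) ≈ 0.15700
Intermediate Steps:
a = 20 (a = Mul(-4, -5) = 20)
Mul(Add(-110, Pow(Add(Add(-2, Mul(-1, -2)), 8), 2)), Pow(Add(a, -313), -1)) = Mul(Add(-110, Pow(Add(Add(-2, Mul(-1, -2)), 8), 2)), Pow(Add(20, -313), -1)) = Mul(Add(-110, Pow(Add(Add(-2, 2), 8), 2)), Pow(-293, -1)) = Mul(Add(-110, Pow(Add(0, 8), 2)), Rational(-1, 293)) = Mul(Add(-110, Pow(8, 2)), Rational(-1, 293)) = Mul(Add(-110, 64), Rational(-1, 293)) = Mul(-46, Rational(-1, 293)) = Rational(46, 293)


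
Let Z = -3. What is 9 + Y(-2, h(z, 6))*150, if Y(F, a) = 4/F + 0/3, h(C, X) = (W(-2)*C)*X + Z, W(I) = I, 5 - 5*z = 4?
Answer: -291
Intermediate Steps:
z = ⅕ (z = 1 - ⅕*4 = 1 - ⅘ = ⅕ ≈ 0.20000)
h(C, X) = -3 - 2*C*X (h(C, X) = (-2*C)*X - 3 = -2*C*X - 3 = -3 - 2*C*X)
Y(F, a) = 4/F (Y(F, a) = 4/F + 0*(⅓) = 4/F + 0 = 4/F)
9 + Y(-2, h(z, 6))*150 = 9 + (4/(-2))*150 = 9 + (4*(-½))*150 = 9 - 2*150 = 9 - 300 = -291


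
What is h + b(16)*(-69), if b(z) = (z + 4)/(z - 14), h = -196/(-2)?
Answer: -592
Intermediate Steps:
h = 98 (h = -196*(-½) = 98)
b(z) = (4 + z)/(-14 + z)
h + b(16)*(-69) = 98 + ((4 + 16)/(-14 + 16))*(-69) = 98 + (20/2)*(-69) = 98 + ((½)*20)*(-69) = 98 + 10*(-69) = 98 - 690 = -592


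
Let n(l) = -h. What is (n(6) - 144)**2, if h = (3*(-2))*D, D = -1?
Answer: 22500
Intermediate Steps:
h = 6 (h = (3*(-2))*(-1) = -6*(-1) = 6)
n(l) = -6 (n(l) = -1*6 = -6)
(n(6) - 144)**2 = (-6 - 144)**2 = (-150)**2 = 22500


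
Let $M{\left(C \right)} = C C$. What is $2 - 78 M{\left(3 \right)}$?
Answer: $-700$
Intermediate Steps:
$M{\left(C \right)} = C^{2}$
$2 - 78 M{\left(3 \right)} = 2 - 78 \cdot 3^{2} = 2 - 702 = -700$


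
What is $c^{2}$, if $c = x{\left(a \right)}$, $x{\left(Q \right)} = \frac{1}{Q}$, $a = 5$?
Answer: $\frac{1}{25} \approx 0.04$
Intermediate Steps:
$c = \frac{1}{5} \approx 0.2$
$c^{2} = \left(\frac{1}{5}\right)^{2} = \frac{1}{25}$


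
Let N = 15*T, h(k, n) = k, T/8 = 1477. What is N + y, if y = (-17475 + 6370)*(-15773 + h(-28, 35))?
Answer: 175647345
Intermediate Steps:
T = 11816 (T = 8*1477 = 11816)
N = 177240 (N = 15*11816 = 177240)
y = 175470105 (y = (-17475 + 6370)*(-15773 - 28) = -11105*(-15801) = 175470105)
N + y = 177240 + 175470105 = 175647345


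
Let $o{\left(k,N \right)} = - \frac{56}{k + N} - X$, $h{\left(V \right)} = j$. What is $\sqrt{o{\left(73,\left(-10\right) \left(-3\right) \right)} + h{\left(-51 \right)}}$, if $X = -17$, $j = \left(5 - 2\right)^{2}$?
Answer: $\frac{\sqrt{270066}}{103} \approx 5.0454$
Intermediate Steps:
$j = 9$ ($j = 3^{2} = 9$)
$h{\left(V \right)} = 9$
$o{\left(k,N \right)} = 17 - \frac{56}{N + k}$ ($o{\left(k,N \right)} = - \frac{56}{k + N} - -17 = - \frac{56}{N + k} + 17 = 17 - \frac{56}{N + k}$)
$\sqrt{o{\left(73,\left(-10\right) \left(-3\right) \right)} + h{\left(-51 \right)}} = \sqrt{\frac{-56 + 17 \left(\left(-10\right) \left(-3\right)\right) + 17 \cdot 73}{\left(-10\right) \left(-3\right) + 73} + 9} = \sqrt{\frac{-56 + 17 \cdot 30 + 1241}{30 + 73} + 9} = \sqrt{\frac{-56 + 510 + 1241}{103} + 9} = \sqrt{\frac{1}{103} \cdot 1695 + 9} = \sqrt{\frac{1695}{103} + 9} = \sqrt{\frac{2622}{103}} = \frac{\sqrt{270066}}{103}$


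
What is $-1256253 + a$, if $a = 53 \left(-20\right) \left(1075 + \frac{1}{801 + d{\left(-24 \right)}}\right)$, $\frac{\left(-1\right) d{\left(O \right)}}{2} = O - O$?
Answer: $- \frac{1918999213}{801} \approx -2.3958 \cdot 10^{6}$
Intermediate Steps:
$d{\left(O \right)} = 0$ ($d{\left(O \right)} = - 2 \left(O - O\right) = \left(-2\right) 0 = 0$)
$a = - \frac{912740560}{801}$ ($a = 53 \left(-20\right) \left(1075 + \frac{1}{801 + 0}\right) = - 1060 \left(1075 + \frac{1}{801}\right) = \left(-1060\right) \frac{861076}{801} = - \frac{912740560}{801} \approx -1.1395 \cdot 10^{6}$)
$-1256253 + a = -1256253 - \frac{912740560}{801} = - \frac{1918999213}{801}$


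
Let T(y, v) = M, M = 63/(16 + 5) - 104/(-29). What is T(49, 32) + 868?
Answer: 25363/29 ≈ 874.59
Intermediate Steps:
M = 191/29 (M = 63/21 - 104*(-1/29) = 63*(1/21) + 104/29 = 3 + 104/29 = 191/29 ≈ 6.5862)
T(y, v) = 191/29
T(49, 32) + 868 = 191/29 + 868 = 25363/29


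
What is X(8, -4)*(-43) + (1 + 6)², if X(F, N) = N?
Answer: 221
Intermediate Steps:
X(8, -4)*(-43) + (1 + 6)² = -4*(-43) + (1 + 6)² = 172 + 7² = 172 + 49 = 221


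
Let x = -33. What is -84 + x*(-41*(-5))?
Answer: -6849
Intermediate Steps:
-84 + x*(-41*(-5)) = -84 - (-1353)*(-5) = -84 - 33*205 = -84 - 6765 = -6849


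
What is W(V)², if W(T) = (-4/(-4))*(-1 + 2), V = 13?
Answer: 1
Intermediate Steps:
W(T) = 1 (W(T) = -4*(-¼)*1 = 1*1 = 1)
W(V)² = 1² = 1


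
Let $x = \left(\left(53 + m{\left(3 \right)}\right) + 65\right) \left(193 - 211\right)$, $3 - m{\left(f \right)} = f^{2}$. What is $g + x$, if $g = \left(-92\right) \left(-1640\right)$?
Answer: $148864$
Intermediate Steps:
$m{\left(f \right)} = 3 - f^{2}$
$g = 150880$
$x = -2016$ ($x = \left(\left(53 + \left(3 - 3^{2}\right)\right) + 65\right) \left(193 - 211\right) = \left(\left(53 + \left(3 - 9\right)\right) + 65\right) \left(-18\right) = \left(\left(53 - 6\right) + 65\right) \left(-18\right) = \left(47 + 65\right) \left(-18\right) = 112 \left(-18\right) = -2016$)
$g + x = 150880 - 2016 = 148864$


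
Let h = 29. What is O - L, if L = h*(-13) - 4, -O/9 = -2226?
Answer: 20415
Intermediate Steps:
O = 20034 (O = -9*(-2226) = 20034)
L = -381 (L = 29*(-13) - 4 = -377 - 4 = -381)
O - L = 20034 - 1*(-381) = 20034 + 381 = 20415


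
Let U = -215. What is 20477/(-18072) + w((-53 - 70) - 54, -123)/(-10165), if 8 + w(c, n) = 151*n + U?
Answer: 131532607/183701880 ≈ 0.71601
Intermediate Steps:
w(c, n) = -223 + 151*n (w(c, n) = -8 + (151*n - 215) = -8 + (-215 + 151*n) = -223 + 151*n)
20477/(-18072) + w((-53 - 70) - 54, -123)/(-10165) = 20477/(-18072) + (-223 + 151*(-123))/(-10165) = 20477*(-1/18072) + (-223 - 18573)*(-1/10165) = -20477/18072 - 18796*(-1/10165) = -20477/18072 + 18796/10165 = 131532607/183701880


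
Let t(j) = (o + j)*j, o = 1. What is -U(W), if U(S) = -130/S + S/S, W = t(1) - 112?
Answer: -24/11 ≈ -2.1818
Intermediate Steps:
t(j) = j*(1 + j) (t(j) = (1 + j)*j = j*(1 + j))
W = -110 (W = 1*(1 + 1) - 112 = 1*2 - 112 = 2 - 112 = -110)
U(S) = 1 - 130/S (U(S) = -130/S + 1 = 1 - 130/S)
-U(W) = -(-130 - 110)/(-110) = -(-1)*(-240)/110 = -1*24/11 = -24/11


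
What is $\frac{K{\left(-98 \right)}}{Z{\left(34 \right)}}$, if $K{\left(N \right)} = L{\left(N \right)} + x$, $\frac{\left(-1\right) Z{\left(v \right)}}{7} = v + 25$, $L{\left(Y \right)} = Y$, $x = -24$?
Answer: $\frac{122}{413} \approx 0.2954$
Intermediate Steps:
$Z{\left(v \right)} = -175 - 7 v$ ($Z{\left(v \right)} = - 7 \left(v + 25\right) = - 7 \left(25 + v\right) = -175 - 7 v$)
$K{\left(N \right)} = -24 + N$ ($K{\left(N \right)} = N - 24 = -24 + N$)
$\frac{K{\left(-98 \right)}}{Z{\left(34 \right)}} = \frac{-24 - 98}{-175 - 238} = - \frac{122}{-175 - 238} = - \frac{122}{-413} = \left(-122\right) \left(- \frac{1}{413}\right) = \frac{122}{413}$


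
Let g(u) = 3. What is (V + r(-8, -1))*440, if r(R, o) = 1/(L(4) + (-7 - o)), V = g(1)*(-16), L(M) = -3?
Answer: -190520/9 ≈ -21169.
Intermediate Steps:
V = -48 (V = 3*(-16) = -48)
r(R, o) = 1/(-10 - o) (r(R, o) = 1/(-3 + (-7 - o)) = 1/(-10 - o))
(V + r(-8, -1))*440 = (-48 - 1/(10 - 1))*440 = (-48 - 1/9)*440 = (-48 - 1*⅑)*440 = (-48 - ⅑)*440 = -433/9*440 = -190520/9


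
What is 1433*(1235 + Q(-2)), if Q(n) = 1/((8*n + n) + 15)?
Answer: 5307832/3 ≈ 1.7693e+6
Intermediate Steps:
Q(n) = 1/(15 + 9*n) (Q(n) = 1/(9*n + 15) = 1/(15 + 9*n))
1433*(1235 + Q(-2)) = 1433*(1235 + 1/(3*(5 + 3*(-2)))) = 1433*(1235 + 1/(3*(5 - 6))) = 1433*(1235 + (⅓)/(-1)) = 1433*(1235 + (⅓)*(-1)) = 1433*(1235 - ⅓) = 1433*(3704/3) = 5307832/3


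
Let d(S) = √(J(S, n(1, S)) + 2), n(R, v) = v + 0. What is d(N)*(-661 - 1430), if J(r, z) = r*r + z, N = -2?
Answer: -4182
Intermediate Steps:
n(R, v) = v
J(r, z) = z + r² (J(r, z) = r² + z = z + r²)
d(S) = √(2 + S + S²) (d(S) = √((S + S²) + 2) = √(2 + S + S²))
d(N)*(-661 - 1430) = √(2 - 2 + (-2)²)*(-661 - 1430) = √(2 - 2 + 4)*(-2091) = √4*(-2091) = 2*(-2091) = -4182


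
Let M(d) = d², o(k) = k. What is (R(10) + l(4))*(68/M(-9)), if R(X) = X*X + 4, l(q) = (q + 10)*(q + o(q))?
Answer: 544/3 ≈ 181.33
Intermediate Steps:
l(q) = 2*q*(10 + q) (l(q) = (q + 10)*(q + q) = (10 + q)*(2*q) = 2*q*(10 + q))
R(X) = 4 + X² (R(X) = X² + 4 = 4 + X²)
(R(10) + l(4))*(68/M(-9)) = ((4 + 10²) + 2*4*(10 + 4))*(68/((-9)²)) = ((4 + 100) + 2*4*14)*(68/81) = (104 + 112)*(68*(1/81)) = 216*(68/81) = 544/3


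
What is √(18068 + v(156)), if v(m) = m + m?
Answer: 2*√4595 ≈ 135.57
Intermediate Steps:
v(m) = 2*m
√(18068 + v(156)) = √(18068 + 2*156) = √(18068 + 312) = √18380 = 2*√4595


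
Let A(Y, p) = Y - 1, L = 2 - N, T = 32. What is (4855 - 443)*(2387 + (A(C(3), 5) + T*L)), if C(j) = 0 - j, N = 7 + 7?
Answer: 8819588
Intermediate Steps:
N = 14
C(j) = -j
L = -12 (L = 2 - 1*14 = 2 - 14 = -12)
A(Y, p) = -1 + Y
(4855 - 443)*(2387 + (A(C(3), 5) + T*L)) = (4855 - 443)*(2387 + ((-1 - 1*3) + 32*(-12))) = 4412*(2387 + ((-1 - 3) - 384)) = 4412*(2387 + (-4 - 384)) = 4412*(2387 - 388) = 4412*1999 = 8819588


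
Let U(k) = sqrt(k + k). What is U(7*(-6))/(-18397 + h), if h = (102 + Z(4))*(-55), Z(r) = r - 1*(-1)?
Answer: -I*sqrt(21)/12141 ≈ -0.00037745*I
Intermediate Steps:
Z(r) = 1 + r (Z(r) = r + 1 = 1 + r)
U(k) = sqrt(2)*sqrt(k) (U(k) = sqrt(2*k) = sqrt(2)*sqrt(k))
h = -5885 (h = (102 + (1 + 4))*(-55) = (102 + 5)*(-55) = 107*(-55) = -5885)
U(7*(-6))/(-18397 + h) = (sqrt(2)*sqrt(7*(-6)))/(-18397 - 5885) = (sqrt(2)*sqrt(-42))/(-24282) = (sqrt(2)*(I*sqrt(42)))*(-1/24282) = (2*I*sqrt(21))*(-1/24282) = -I*sqrt(21)/12141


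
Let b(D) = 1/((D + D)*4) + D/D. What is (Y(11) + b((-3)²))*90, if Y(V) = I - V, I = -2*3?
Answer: -5755/4 ≈ -1438.8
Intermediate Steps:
I = -6
Y(V) = -6 - V
b(D) = 1 + 1/(8*D) (b(D) = (¼)/(2*D) + 1 = (1/(2*D))*(¼) + 1 = 1/(8*D) + 1 = 1 + 1/(8*D))
(Y(11) + b((-3)²))*90 = ((-6 - 1*11) + (⅛ + (-3)²)/((-3)²))*90 = ((-6 - 11) + (⅛ + 9)/9)*90 = (-17 + (⅑)*(73/8))*90 = (-17 + 73/72)*90 = -1151/72*90 = -5755/4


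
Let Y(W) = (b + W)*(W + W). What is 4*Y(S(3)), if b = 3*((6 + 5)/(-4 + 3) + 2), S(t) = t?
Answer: -576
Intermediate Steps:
b = -27 (b = 3*(11/(-1) + 2) = 3*(11*(-1) + 2) = 3*(-11 + 2) = 3*(-9) = -27)
Y(W) = 2*W*(-27 + W) (Y(W) = (-27 + W)*(W + W) = (-27 + W)*(2*W) = 2*W*(-27 + W))
4*Y(S(3)) = 4*(2*3*(-27 + 3)) = 4*(2*3*(-24)) = 4*(-144) = -576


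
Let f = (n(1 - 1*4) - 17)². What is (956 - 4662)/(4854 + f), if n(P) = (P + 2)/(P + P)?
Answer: -133416/184945 ≈ -0.72138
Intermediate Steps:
n(P) = (2 + P)/(2*P) (n(P) = (2 + P)/((2*P)) = (2 + P)*(1/(2*P)) = (2 + P)/(2*P))
f = 10201/36 (f = ((2 + (1 - 1*4))/(2*(1 - 1*4)) - 17)² = ((2 + (1 - 4))/(2*(1 - 4)) - 17)² = ((½)*(2 - 3)/(-3) - 17)² = ((½)*(-⅓)*(-1) - 17)² = (⅙ - 17)² = (-101/6)² = 10201/36 ≈ 283.36)
(956 - 4662)/(4854 + f) = (956 - 4662)/(4854 + 10201/36) = -3706/184945/36 = -3706*36/184945 = -133416/184945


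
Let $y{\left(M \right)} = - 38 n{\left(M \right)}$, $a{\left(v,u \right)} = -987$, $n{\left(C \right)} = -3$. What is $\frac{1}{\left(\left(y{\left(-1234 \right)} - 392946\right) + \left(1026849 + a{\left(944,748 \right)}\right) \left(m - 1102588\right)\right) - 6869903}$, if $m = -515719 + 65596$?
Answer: $- \frac{1}{1592874474617} \approx -6.278 \cdot 10^{-13}$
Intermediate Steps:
$m = -450123$
$y{\left(M \right)} = 114$ ($y{\left(M \right)} = \left(-38\right) \left(-3\right) = 114$)
$\frac{1}{\left(\left(y{\left(-1234 \right)} - 392946\right) + \left(1026849 + a{\left(944,748 \right)}\right) \left(m - 1102588\right)\right) - 6869903} = \frac{1}{\left(\left(114 - 392946\right) + \left(1026849 - 987\right) \left(-450123 - 1102588\right)\right) - 6869903} = \frac{1}{\left(-392832 + 1025862 \left(-1552711\right)\right) - 6869903} = \frac{1}{\left(-392832 - 1592867211882\right) - 6869903} = \frac{1}{-1592867604714 - 6869903} = \frac{1}{-1592874474617} = - \frac{1}{1592874474617}$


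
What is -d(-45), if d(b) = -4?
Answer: 4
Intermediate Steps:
-d(-45) = -1*(-4) = 4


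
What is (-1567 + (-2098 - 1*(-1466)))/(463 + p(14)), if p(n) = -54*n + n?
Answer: 733/93 ≈ 7.8817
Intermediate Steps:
p(n) = -53*n
(-1567 + (-2098 - 1*(-1466)))/(463 + p(14)) = (-1567 + (-2098 - 1*(-1466)))/(463 - 53*14) = (-1567 + (-2098 + 1466))/(463 - 742) = (-1567 - 632)/(-279) = -2199*(-1/279) = 733/93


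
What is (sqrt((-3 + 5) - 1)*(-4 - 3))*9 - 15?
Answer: -78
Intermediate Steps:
(sqrt((-3 + 5) - 1)*(-4 - 3))*9 - 15 = (sqrt(2 - 1)*(-7))*9 - 15 = (sqrt(1)*(-7))*9 - 15 = (1*(-7))*9 - 15 = -7*9 - 15 = -63 - 15 = -78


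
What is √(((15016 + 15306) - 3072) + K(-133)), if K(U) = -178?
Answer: 24*√47 ≈ 164.54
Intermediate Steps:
√(((15016 + 15306) - 3072) + K(-133)) = √(((15016 + 15306) - 3072) - 178) = √((30322 - 3072) - 178) = √(27250 - 178) = √27072 = 24*√47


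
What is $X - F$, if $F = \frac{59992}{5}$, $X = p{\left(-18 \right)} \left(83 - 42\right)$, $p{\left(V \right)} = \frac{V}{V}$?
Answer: $- \frac{59787}{5} \approx -11957.0$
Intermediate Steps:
$p{\left(V \right)} = 1$
$X = 41$ ($X = 1 \left(83 - 42\right) = 1 \cdot 41 = 41$)
$F = \frac{59992}{5}$ ($F = 59992 \cdot \frac{1}{5} = \frac{59992}{5} \approx 11998.0$)
$X - F = 41 - \frac{59992}{5} = - \frac{59787}{5}$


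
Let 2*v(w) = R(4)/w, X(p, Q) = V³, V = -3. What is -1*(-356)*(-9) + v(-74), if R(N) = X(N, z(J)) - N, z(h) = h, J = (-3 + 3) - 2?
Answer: -474161/148 ≈ -3203.8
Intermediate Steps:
J = -2 (J = 0 - 2 = -2)
X(p, Q) = -27 (X(p, Q) = (-3)³ = -27)
R(N) = -27 - N
v(w) = -31/(2*w) (v(w) = ((-27 - 1*4)/w)/2 = ((-27 - 4)/w)/2 = (-31/w)/2 = -31/(2*w))
-1*(-356)*(-9) + v(-74) = -1*(-356)*(-9) - 31/2/(-74) = 356*(-9) - 31/2*(-1/74) = -3204 + 31/148 = -474161/148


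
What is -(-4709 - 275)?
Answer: 4984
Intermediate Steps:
-(-4709 - 275) = -1*(-4984) = 4984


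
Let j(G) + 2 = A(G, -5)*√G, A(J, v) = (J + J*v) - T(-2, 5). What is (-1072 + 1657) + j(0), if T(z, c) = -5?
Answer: 583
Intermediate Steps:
A(J, v) = 5 + J + J*v (A(J, v) = (J + J*v) - 1*(-5) = (J + J*v) + 5 = 5 + J + J*v)
j(G) = -2 + √G*(5 - 4*G) (j(G) = -2 + (5 + G + G*(-5))*√G = -2 + (5 + G - 5*G)*√G = -2 + (5 - 4*G)*√G = -2 + √G*(5 - 4*G))
(-1072 + 1657) + j(0) = (-1072 + 1657) + (-2 + √0*(5 - 4*0)) = 585 + (-2 + 0*(5 + 0)) = 585 + (-2 + 0*5) = 585 + (-2 + 0) = 585 - 2 = 583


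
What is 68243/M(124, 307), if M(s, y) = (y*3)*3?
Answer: 68243/2763 ≈ 24.699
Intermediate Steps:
M(s, y) = 9*y (M(s, y) = (3*y)*3 = 9*y)
68243/M(124, 307) = 68243/((9*307)) = 68243/2763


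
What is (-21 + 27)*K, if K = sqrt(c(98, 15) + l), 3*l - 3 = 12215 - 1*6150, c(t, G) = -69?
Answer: 2*sqrt(17583) ≈ 265.20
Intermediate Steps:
l = 6068/3 (l = 1 + (12215 - 1*6150)/3 = 1 + (12215 - 6150)/3 = 1 + (1/3)*6065 = 1 + 6065/3 = 6068/3 ≈ 2022.7)
K = sqrt(17583)/3 (K = sqrt(-69 + 6068/3) = sqrt(5861/3) = sqrt(17583)/3 ≈ 44.200)
(-21 + 27)*K = (-21 + 27)*(sqrt(17583)/3) = 6*(sqrt(17583)/3) = 2*sqrt(17583)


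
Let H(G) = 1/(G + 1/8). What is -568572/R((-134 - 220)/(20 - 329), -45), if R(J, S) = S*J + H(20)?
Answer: 4714314738/427043 ≈ 11039.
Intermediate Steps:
H(G) = 1/(1/8 + G) (H(G) = 1/(G + 1/8) = 1/(1/8 + G))
R(J, S) = 8/161 + J*S (R(J, S) = S*J + 8/(1 + 8*20) = J*S + 8/(1 + 160) = J*S + 8/161 = 8/161 + J*S)
-568572/R((-134 - 220)/(20 - 329), -45) = -568572/(8/161 + ((-134 - 220)/(20 - 329))*(-45)) = -568572/(8/161 - 354/(-309)*(-45)) = -568572/(8/161 - 354*(-1/309)*(-45)) = -568572/(8/161 + (118/103)*(-45)) = -568572/(8/161 - 5310/103) = -568572/(-854086/16583) = -568572*(-16583/854086) = 4714314738/427043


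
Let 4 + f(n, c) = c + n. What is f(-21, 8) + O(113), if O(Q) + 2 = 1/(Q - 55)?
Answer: -1101/58 ≈ -18.983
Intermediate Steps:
f(n, c) = -4 + c + n (f(n, c) = -4 + (c + n) = -4 + c + n)
O(Q) = -2 + 1/(-55 + Q) (O(Q) = -2 + 1/(Q - 55) = -2 + 1/(-55 + Q))
f(-21, 8) + O(113) = (-4 + 8 - 21) + (111 - 2*113)/(-55 + 113) = -17 + (111 - 226)/58 = -17 + (1/58)*(-115) = -17 - 115/58 = -1101/58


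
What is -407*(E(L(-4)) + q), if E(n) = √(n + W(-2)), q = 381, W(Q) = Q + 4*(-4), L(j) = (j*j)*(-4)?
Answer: -155067 - 407*I*√82 ≈ -1.5507e+5 - 3685.5*I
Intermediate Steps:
L(j) = -4*j² (L(j) = j²*(-4) = -4*j²)
W(Q) = -16 + Q (W(Q) = Q - 16 = -16 + Q)
E(n) = √(-18 + n) (E(n) = √(n + (-16 - 2)) = √(n - 18) = √(-18 + n))
-407*(E(L(-4)) + q) = -407*(√(-18 - 4*(-4)²) + 381) = -407*(√(-18 - 4*16) + 381) = -407*(√(-18 - 64) + 381) = -407*(√(-82) + 381) = -407*(I*√82 + 381) = -407*(381 + I*√82) = -155067 - 407*I*√82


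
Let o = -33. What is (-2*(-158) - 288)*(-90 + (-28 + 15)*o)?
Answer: 9492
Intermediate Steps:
(-2*(-158) - 288)*(-90 + (-28 + 15)*o) = (-2*(-158) - 288)*(-90 + (-28 + 15)*(-33)) = (316 - 288)*(-90 - 13*(-33)) = 28*(-90 + 429) = 28*339 = 9492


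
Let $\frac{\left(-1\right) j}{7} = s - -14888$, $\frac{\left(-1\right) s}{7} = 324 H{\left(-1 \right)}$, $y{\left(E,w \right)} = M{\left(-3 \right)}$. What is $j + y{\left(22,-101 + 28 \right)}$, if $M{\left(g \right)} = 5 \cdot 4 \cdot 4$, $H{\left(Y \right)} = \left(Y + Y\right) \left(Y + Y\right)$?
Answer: $-40632$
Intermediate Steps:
$H{\left(Y \right)} = 4 Y^{2}$ ($H{\left(Y \right)} = 2 Y 2 Y = 4 Y^{2}$)
$M{\left(g \right)} = 80$ ($M{\left(g \right)} = 20 \cdot 4 = 80$)
$y{\left(E,w \right)} = 80$
$s = -9072$ ($s = - 7 \cdot 324 \cdot 4 \left(-1\right)^{2} = - 7 \cdot 324 \cdot 4 \cdot 1 = - 7 \cdot 324 \cdot 4 = \left(-7\right) 1296 = -9072$)
$j = -40712$ ($j = - 7 \left(-9072 - -14888\right) = - 7 \left(-9072 + 14888\right) = \left(-7\right) 5816 = -40712$)
$j + y{\left(22,-101 + 28 \right)} = -40712 + 80 = -40632$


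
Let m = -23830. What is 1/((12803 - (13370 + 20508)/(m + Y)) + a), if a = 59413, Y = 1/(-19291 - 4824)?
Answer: 574660451/41500496097386 ≈ 1.3847e-5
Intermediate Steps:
Y = -1/24115 (Y = 1/(-24115) = -1/24115 ≈ -4.1468e-5)
1/((12803 - (13370 + 20508)/(m + Y)) + a) = 1/((12803 - (13370 + 20508)/(-23830 - 1/24115)) + 59413) = 1/((12803 - 33878/(-574660451/24115)) + 59413) = 1/((12803 - 33878*(-24115)/574660451) + 59413) = 1/((12803 - 1*(-816967970/574660451)) + 59413) = 1/((12803 + 816967970/574660451) + 59413) = 1/(7358194722123/574660451 + 59413) = 1/(41500496097386/574660451) = 574660451/41500496097386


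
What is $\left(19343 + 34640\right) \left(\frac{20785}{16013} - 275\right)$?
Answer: $- \frac{236596152570}{16013} \approx -1.4775 \cdot 10^{7}$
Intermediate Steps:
$\left(19343 + 34640\right) \left(\frac{20785}{16013} - 275\right) = 53983 \left(20785 \cdot \frac{1}{16013} - 275\right) = 53983 \left(\frac{20785}{16013} - 275\right) = 53983 \left(- \frac{4382790}{16013}\right) = - \frac{236596152570}{16013}$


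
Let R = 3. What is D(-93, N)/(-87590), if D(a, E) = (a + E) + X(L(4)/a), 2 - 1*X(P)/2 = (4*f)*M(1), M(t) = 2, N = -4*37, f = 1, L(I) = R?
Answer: 253/87590 ≈ 0.0028885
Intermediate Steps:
L(I) = 3
N = -148
X(P) = -12 (X(P) = 4 - 2*4*1*2 = 4 - 8*2 = 4 - 2*8 = 4 - 16 = -12)
D(a, E) = -12 + E + a (D(a, E) = (a + E) - 12 = (E + a) - 12 = -12 + E + a)
D(-93, N)/(-87590) = (-12 - 148 - 93)/(-87590) = -253*(-1/87590) = 253/87590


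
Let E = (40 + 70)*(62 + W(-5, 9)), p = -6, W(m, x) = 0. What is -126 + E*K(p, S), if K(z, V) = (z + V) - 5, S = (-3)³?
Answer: -259286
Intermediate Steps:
S = -27
K(z, V) = -5 + V + z (K(z, V) = (V + z) - 5 = -5 + V + z)
E = 6820 (E = (40 + 70)*(62 + 0) = 110*62 = 6820)
-126 + E*K(p, S) = -126 + 6820*(-5 - 27 - 6) = -126 + 6820*(-38) = -126 - 259160 = -259286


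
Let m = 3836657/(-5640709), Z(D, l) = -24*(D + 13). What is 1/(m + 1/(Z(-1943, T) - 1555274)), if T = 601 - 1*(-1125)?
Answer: -8511570408386/5789344567487 ≈ -1.4702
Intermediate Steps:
T = 1726 (T = 601 + 1125 = 1726)
Z(D, l) = -312 - 24*D (Z(D, l) = -24*(13 + D) = -312 - 24*D)
m = -3836657/5640709 (m = 3836657*(-1/5640709) = -3836657/5640709 ≈ -0.68017)
1/(m + 1/(Z(-1943, T) - 1555274)) = 1/(-3836657/5640709 + 1/((-312 - 24*(-1943)) - 1555274)) = 1/(-3836657/5640709 + 1/((-312 + 46632) - 1555274)) = 1/(-3836657/5640709 + 1/(46320 - 1555274)) = 1/(-3836657/5640709 + 1/(-1508954)) = 1/(-3836657/5640709 - 1/1508954) = 1/(-5789344567487/8511570408386) = -8511570408386/5789344567487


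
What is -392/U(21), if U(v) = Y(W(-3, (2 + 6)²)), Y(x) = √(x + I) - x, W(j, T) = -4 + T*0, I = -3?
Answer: -1568/23 + 392*I*√7/23 ≈ -68.174 + 45.093*I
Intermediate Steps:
W(j, T) = -4 (W(j, T) = -4 + 0 = -4)
Y(x) = √(-3 + x) - x (Y(x) = √(x - 3) - x = √(-3 + x) - x)
U(v) = 4 + I*√7 (U(v) = √(-3 - 4) - 1*(-4) = √(-7) + 4 = I*√7 + 4 = 4 + I*√7)
-392/U(21) = -392/(4 + I*√7)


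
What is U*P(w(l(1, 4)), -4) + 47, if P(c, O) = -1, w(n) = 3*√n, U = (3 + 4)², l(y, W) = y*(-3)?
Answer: -2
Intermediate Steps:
l(y, W) = -3*y
U = 49 (U = 7² = 49)
U*P(w(l(1, 4)), -4) + 47 = 49*(-1) + 47 = -49 + 47 = -2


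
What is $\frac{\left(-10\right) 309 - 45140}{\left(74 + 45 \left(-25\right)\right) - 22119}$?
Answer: $\frac{689}{331} \approx 2.0816$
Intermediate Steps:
$\frac{\left(-10\right) 309 - 45140}{\left(74 + 45 \left(-25\right)\right) - 22119} = \frac{-3090 - 45140}{\left(74 - 1125\right) - 22119} = - \frac{48230}{-1051 - 22119} = - \frac{48230}{-23170} = \left(-48230\right) \left(- \frac{1}{23170}\right) = \frac{689}{331}$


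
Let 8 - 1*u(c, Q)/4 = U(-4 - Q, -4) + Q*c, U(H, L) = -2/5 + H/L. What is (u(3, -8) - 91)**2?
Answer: 45369/25 ≈ 1814.8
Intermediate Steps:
U(H, L) = -2/5 + H/L (U(H, L) = -2*1/5 + H/L = -2/5 + H/L)
u(c, Q) = 148/5 - Q - 4*Q*c (u(c, Q) = 32 - 4*((-2/5 + (-4 - Q)/(-4)) + Q*c) = 32 - 4*((-2/5 + (-4 - Q)*(-1/4)) + Q*c) = 32 - 4*((-2/5 + (1 + Q/4)) + Q*c) = 32 - 4*((3/5 + Q/4) + Q*c) = 32 - 4*(3/5 + Q/4 + Q*c) = 32 + (-12/5 - Q - 4*Q*c) = 148/5 - Q - 4*Q*c)
(u(3, -8) - 91)**2 = ((148/5 - 1*(-8) - 4*(-8)*3) - 91)**2 = ((148/5 + 8 + 96) - 91)**2 = (668/5 - 91)**2 = (213/5)**2 = 45369/25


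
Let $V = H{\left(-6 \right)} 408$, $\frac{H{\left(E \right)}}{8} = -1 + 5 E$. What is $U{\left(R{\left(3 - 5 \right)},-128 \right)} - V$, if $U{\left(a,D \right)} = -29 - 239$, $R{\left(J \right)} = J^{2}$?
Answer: $100916$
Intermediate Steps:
$H{\left(E \right)} = -8 + 40 E$ ($H{\left(E \right)} = 8 \left(-1 + 5 E\right) = -8 + 40 E$)
$U{\left(a,D \right)} = -268$
$V = -101184$ ($V = \left(-8 + 40 \left(-6\right)\right) 408 = \left(-8 - 240\right) 408 = \left(-248\right) 408 = -101184$)
$U{\left(R{\left(3 - 5 \right)},-128 \right)} - V = -268 - -101184 = -268 + 101184 = 100916$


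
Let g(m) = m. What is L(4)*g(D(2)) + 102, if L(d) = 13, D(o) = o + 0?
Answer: 128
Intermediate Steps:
D(o) = o
L(4)*g(D(2)) + 102 = 13*2 + 102 = 26 + 102 = 128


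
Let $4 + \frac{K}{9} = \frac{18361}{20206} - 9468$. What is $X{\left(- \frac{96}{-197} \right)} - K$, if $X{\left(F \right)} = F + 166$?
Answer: $\frac{339966816671}{3980582} \approx 85406.0$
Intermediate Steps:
$X{\left(F \right)} = 166 + F$
$K = - \frac{1722355839}{20206}$ ($K = -36 + 9 \left(\frac{18361}{20206} - 9468\right) = -36 + 9 \left(- \frac{191292047}{20206}\right) = -36 - \frac{1721628423}{20206} = - \frac{1722355839}{20206} \approx -85240.0$)
$X{\left(- \frac{96}{-197} \right)} - K = \left(166 - \frac{96}{-197}\right) - - \frac{1722355839}{20206} = \left(166 - - \frac{96}{197}\right) + \frac{1722355839}{20206} = \left(166 + \frac{96}{197}\right) + \frac{1722355839}{20206} = \frac{32798}{197} + \frac{1722355839}{20206} = \frac{339966816671}{3980582}$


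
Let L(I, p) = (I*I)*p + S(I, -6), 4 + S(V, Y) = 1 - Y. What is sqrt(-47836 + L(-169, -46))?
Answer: I*sqrt(1361639) ≈ 1166.9*I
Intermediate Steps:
S(V, Y) = -3 - Y (S(V, Y) = -4 + (1 - Y) = -3 - Y)
L(I, p) = 3 + p*I**2 (L(I, p) = (I*I)*p + (-3 - 1*(-6)) = I**2*p + (-3 + 6) = p*I**2 + 3 = 3 + p*I**2)
sqrt(-47836 + L(-169, -46)) = sqrt(-47836 + (3 - 46*(-169)**2)) = sqrt(-47836 + (3 - 46*28561)) = sqrt(-47836 + (3 - 1313806)) = sqrt(-47836 - 1313803) = sqrt(-1361639) = I*sqrt(1361639)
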